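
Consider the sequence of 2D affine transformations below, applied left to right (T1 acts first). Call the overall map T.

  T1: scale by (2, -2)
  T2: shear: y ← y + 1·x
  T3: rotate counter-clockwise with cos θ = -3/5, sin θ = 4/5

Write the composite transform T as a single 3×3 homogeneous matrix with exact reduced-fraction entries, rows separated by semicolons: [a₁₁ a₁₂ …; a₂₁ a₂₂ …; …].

T1 = [2 0 0; 0 -2 0; 0 0 1]
T2·T1 = [2 0 0; 2 -2 0; 0 0 1]
T3·…·T1 = [-14/5 8/5 0; 2/5 6/5 0; 0 0 1]

T = [-14/5 8/5 0; 2/5 6/5 0; 0 0 1]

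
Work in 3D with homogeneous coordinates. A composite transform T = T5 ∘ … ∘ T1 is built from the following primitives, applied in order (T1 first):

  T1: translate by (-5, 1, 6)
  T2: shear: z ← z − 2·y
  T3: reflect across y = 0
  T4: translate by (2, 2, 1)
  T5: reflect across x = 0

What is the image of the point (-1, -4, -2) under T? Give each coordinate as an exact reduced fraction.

T(p) = (4, 5, 11)

T1 translate by (-5, 1, 6): (-1, -4, -2) → (-6, -3, 4)
T2 shear: z ← z − 2·y: (-6, -3, 4) → (-6, -3, 10)
T3 reflect across y = 0: (-6, -3, 10) → (-6, 3, 10)
T4 translate by (2, 2, 1): (-6, 3, 10) → (-4, 5, 11)
T5 reflect across x = 0: (-4, 5, 11) → (4, 5, 11)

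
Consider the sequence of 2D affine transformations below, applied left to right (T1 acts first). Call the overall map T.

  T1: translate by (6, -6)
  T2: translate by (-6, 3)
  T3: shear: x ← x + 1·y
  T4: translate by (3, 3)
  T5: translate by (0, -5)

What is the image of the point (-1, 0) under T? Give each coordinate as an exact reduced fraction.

T(p) = (-1, -5)

T1 translate by (6, -6): (-1, 0) → (5, -6)
T2 translate by (-6, 3): (5, -6) → (-1, -3)
T3 shear: x ← x + 1·y: (-1, -3) → (-4, -3)
T4 translate by (3, 3): (-4, -3) → (-1, 0)
T5 translate by (0, -5): (-1, 0) → (-1, -5)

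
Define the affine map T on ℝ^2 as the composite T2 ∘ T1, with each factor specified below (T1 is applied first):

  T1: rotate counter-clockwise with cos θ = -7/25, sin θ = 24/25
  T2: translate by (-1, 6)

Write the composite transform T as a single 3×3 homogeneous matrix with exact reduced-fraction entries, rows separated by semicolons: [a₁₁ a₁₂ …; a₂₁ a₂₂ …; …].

T = [-7/25 -24/25 -1; 24/25 -7/25 6; 0 0 1]

T1 = [-7/25 -24/25 0; 24/25 -7/25 0; 0 0 1]
T2·T1 = [-7/25 -24/25 -1; 24/25 -7/25 6; 0 0 1]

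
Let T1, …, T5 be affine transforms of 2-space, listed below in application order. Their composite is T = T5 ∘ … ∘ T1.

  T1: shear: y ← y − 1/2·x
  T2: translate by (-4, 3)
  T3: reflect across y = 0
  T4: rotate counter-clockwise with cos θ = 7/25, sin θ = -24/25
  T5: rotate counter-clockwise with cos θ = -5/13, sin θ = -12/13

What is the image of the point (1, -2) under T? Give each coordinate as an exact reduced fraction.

T1 shear: y ← y − 1/2·x: (1, -2) → (1, -5/2)
T2 translate by (-4, 3): (1, -5/2) → (-3, 1/2)
T3 reflect across y = 0: (-3, 1/2) → (-3, -1/2)
T4 rotate counter-clockwise with cos θ = 7/25, sin θ = -24/25: (-3, -1/2) → (-33/25, 137/50)
T5 rotate counter-clockwise with cos θ = -5/13, sin θ = -12/13: (-33/25, 137/50) → (987/325, 107/650)

T(p) = (987/325, 107/650)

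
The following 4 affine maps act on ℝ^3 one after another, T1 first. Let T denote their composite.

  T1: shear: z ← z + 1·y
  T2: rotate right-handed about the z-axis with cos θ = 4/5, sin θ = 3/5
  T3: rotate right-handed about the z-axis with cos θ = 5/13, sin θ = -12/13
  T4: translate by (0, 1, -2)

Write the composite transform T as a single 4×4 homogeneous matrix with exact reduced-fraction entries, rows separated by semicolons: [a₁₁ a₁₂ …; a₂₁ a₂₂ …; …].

T = [56/65 33/65 0 0; -33/65 56/65 0 1; 0 1 1 -2; 0 0 0 1]

T1 = [1 0 0 0; 0 1 0 0; 0 1 1 0; 0 0 0 1]
T2·T1 = [4/5 -3/5 0 0; 3/5 4/5 0 0; 0 1 1 0; 0 0 0 1]
T3·…·T1 = [56/65 33/65 0 0; -33/65 56/65 0 0; 0 1 1 0; 0 0 0 1]
T4·…·T1 = [56/65 33/65 0 0; -33/65 56/65 0 1; 0 1 1 -2; 0 0 0 1]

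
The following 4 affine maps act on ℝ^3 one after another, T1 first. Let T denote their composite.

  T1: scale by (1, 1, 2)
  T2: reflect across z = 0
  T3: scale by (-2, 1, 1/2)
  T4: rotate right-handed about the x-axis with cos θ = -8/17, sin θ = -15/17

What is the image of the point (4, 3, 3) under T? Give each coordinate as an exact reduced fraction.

T1 scale by (1, 1, 2): (4, 3, 3) → (4, 3, 6)
T2 reflect across z = 0: (4, 3, 6) → (4, 3, -6)
T3 scale by (-2, 1, 1/2): (4, 3, -6) → (-8, 3, -3)
T4 rotate right-handed about the x-axis with cos θ = -8/17, sin θ = -15/17: (-8, 3, -3) → (-8, -69/17, -21/17)

T(p) = (-8, -69/17, -21/17)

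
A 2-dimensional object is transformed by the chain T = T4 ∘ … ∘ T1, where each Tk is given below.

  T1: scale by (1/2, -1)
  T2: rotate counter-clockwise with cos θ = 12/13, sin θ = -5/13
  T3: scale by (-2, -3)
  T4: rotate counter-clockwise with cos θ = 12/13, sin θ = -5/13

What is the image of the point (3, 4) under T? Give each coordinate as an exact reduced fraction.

T1 scale by (1/2, -1): (3, 4) → (3/2, -4)
T2 rotate counter-clockwise with cos θ = 12/13, sin θ = -5/13: (3/2, -4) → (-2/13, -111/26)
T3 scale by (-2, -3): (-2/13, -111/26) → (4/13, 333/26)
T4 rotate counter-clockwise with cos θ = 12/13, sin θ = -5/13: (4/13, 333/26) → (1761/338, 1978/169)

T(p) = (1761/338, 1978/169)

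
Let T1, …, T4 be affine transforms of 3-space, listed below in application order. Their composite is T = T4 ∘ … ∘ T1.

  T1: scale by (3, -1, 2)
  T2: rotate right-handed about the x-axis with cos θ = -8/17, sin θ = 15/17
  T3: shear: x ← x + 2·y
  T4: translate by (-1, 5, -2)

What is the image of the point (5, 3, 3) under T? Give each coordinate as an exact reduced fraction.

T1 scale by (3, -1, 2): (5, 3, 3) → (15, -3, 6)
T2 rotate right-handed about the x-axis with cos θ = -8/17, sin θ = 15/17: (15, -3, 6) → (15, -66/17, -93/17)
T3 shear: x ← x + 2·y: (15, -66/17, -93/17) → (123/17, -66/17, -93/17)
T4 translate by (-1, 5, -2): (123/17, -66/17, -93/17) → (106/17, 19/17, -127/17)

T(p) = (106/17, 19/17, -127/17)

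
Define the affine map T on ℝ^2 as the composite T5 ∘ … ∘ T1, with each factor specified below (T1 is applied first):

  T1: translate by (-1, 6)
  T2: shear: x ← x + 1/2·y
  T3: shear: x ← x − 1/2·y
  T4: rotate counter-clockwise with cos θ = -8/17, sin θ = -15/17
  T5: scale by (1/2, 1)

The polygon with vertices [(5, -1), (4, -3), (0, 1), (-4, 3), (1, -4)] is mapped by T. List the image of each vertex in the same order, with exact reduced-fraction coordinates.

image vertices: (43/34, -100/17), (21/34, -69/17), (113/34, -41/17), (175/34, 3/17), (15/17, -16/17)

T1 translate by (-1, 6): (5, -1) → (4, 5); (4, -3) → (3, 3); (0, 1) → (-1, 7); (-4, 3) → (-5, 9); (1, -4) → (0, 2)
T2 shear: x ← x + 1/2·y: (4, 5) → (13/2, 5); (3, 3) → (9/2, 3); (-1, 7) → (5/2, 7); (-5, 9) → (-1/2, 9); (0, 2) → (1, 2)
T3 shear: x ← x − 1/2·y: (13/2, 5) → (4, 5); (9/2, 3) → (3, 3); (5/2, 7) → (-1, 7); (-1/2, 9) → (-5, 9); (1, 2) → (0, 2)
T4 rotate counter-clockwise with cos θ = -8/17, sin θ = -15/17: (4, 5) → (43/17, -100/17); (3, 3) → (21/17, -69/17); (-1, 7) → (113/17, -41/17); (-5, 9) → (175/17, 3/17); (0, 2) → (30/17, -16/17)
T5 scale by (1/2, 1): (43/17, -100/17) → (43/34, -100/17); (21/17, -69/17) → (21/34, -69/17); (113/17, -41/17) → (113/34, -41/17); (175/17, 3/17) → (175/34, 3/17); (30/17, -16/17) → (15/17, -16/17)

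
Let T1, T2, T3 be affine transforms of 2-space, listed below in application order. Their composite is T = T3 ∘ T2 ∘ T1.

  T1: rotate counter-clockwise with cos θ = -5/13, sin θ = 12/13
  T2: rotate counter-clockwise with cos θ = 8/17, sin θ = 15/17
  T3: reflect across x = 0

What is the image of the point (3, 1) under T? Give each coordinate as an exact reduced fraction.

T(p) = (681/221, -157/221)

T1 rotate counter-clockwise with cos θ = -5/13, sin θ = 12/13: (3, 1) → (-27/13, 31/13)
T2 rotate counter-clockwise with cos θ = 8/17, sin θ = 15/17: (-27/13, 31/13) → (-681/221, -157/221)
T3 reflect across x = 0: (-681/221, -157/221) → (681/221, -157/221)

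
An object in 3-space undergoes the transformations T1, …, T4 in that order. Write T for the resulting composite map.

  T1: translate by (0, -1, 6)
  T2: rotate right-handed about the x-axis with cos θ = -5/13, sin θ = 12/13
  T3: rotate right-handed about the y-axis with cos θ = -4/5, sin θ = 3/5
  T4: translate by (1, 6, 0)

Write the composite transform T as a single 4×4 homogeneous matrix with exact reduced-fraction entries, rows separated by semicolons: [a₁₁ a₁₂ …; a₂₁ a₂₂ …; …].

T1 = [1 0 0 0; 0 1 0 -1; 0 0 1 6; 0 0 0 1]
T2·T1 = [1 0 0 0; 0 -5/13 -12/13 -67/13; 0 12/13 -5/13 -42/13; 0 0 0 1]
T3·…·T1 = [-4/5 36/65 -3/13 -126/65; 0 -5/13 -12/13 -67/13; -3/5 -48/65 4/13 168/65; 0 0 0 1]
T4·…·T1 = [-4/5 36/65 -3/13 -61/65; 0 -5/13 -12/13 11/13; -3/5 -48/65 4/13 168/65; 0 0 0 1]

T = [-4/5 36/65 -3/13 -61/65; 0 -5/13 -12/13 11/13; -3/5 -48/65 4/13 168/65; 0 0 0 1]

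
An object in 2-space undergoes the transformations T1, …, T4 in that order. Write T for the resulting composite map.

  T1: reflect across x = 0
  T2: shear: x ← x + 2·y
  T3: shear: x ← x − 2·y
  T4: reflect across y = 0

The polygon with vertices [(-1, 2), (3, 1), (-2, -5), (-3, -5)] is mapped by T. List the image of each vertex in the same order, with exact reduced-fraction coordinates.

T1 reflect across x = 0: (-1, 2) → (1, 2); (3, 1) → (-3, 1); (-2, -5) → (2, -5); (-3, -5) → (3, -5)
T2 shear: x ← x + 2·y: (1, 2) → (5, 2); (-3, 1) → (-1, 1); (2, -5) → (-8, -5); (3, -5) → (-7, -5)
T3 shear: x ← x − 2·y: (5, 2) → (1, 2); (-1, 1) → (-3, 1); (-8, -5) → (2, -5); (-7, -5) → (3, -5)
T4 reflect across y = 0: (1, 2) → (1, -2); (-3, 1) → (-3, -1); (2, -5) → (2, 5); (3, -5) → (3, 5)

image vertices: (1, -2), (-3, -1), (2, 5), (3, 5)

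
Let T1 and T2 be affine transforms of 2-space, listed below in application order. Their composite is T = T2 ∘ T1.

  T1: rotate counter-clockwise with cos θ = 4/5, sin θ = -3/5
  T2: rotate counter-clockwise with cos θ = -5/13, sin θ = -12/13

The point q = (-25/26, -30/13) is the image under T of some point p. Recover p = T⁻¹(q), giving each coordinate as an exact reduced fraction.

T1 = [4/5 3/5 0; -3/5 4/5 0; 0 0 1]
T2·T1 = [-56/65 33/65 0; -33/65 -56/65 0; 0 0 1]
det M = 1; M⁻¹ = [-56/65 -33/65 0; 33/65 -56/65 0; 0 0 1]
M⁻¹ · (-25/26, -30/13)ᵀ = (2, 3/2)ᵀ

p = (2, 3/2)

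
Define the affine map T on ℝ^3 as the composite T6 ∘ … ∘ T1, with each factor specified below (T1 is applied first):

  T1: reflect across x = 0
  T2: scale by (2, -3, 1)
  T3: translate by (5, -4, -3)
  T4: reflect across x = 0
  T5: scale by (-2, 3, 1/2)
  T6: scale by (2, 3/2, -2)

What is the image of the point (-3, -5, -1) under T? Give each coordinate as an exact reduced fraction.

T1 reflect across x = 0: (-3, -5, -1) → (3, -5, -1)
T2 scale by (2, -3, 1): (3, -5, -1) → (6, 15, -1)
T3 translate by (5, -4, -3): (6, 15, -1) → (11, 11, -4)
T4 reflect across x = 0: (11, 11, -4) → (-11, 11, -4)
T5 scale by (-2, 3, 1/2): (-11, 11, -4) → (22, 33, -2)
T6 scale by (2, 3/2, -2): (22, 33, -2) → (44, 99/2, 4)

T(p) = (44, 99/2, 4)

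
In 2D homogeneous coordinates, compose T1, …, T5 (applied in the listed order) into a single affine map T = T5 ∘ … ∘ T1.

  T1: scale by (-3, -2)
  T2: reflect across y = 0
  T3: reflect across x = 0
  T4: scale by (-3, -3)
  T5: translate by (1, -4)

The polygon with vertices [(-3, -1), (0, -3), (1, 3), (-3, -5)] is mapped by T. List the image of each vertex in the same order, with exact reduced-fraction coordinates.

T1 scale by (-3, -2): (-3, -1) → (9, 2); (0, -3) → (0, 6); (1, 3) → (-3, -6); (-3, -5) → (9, 10)
T2 reflect across y = 0: (9, 2) → (9, -2); (0, 6) → (0, -6); (-3, -6) → (-3, 6); (9, 10) → (9, -10)
T3 reflect across x = 0: (9, -2) → (-9, -2); (0, -6) → (0, -6); (-3, 6) → (3, 6); (9, -10) → (-9, -10)
T4 scale by (-3, -3): (-9, -2) → (27, 6); (0, -6) → (0, 18); (3, 6) → (-9, -18); (-9, -10) → (27, 30)
T5 translate by (1, -4): (27, 6) → (28, 2); (0, 18) → (1, 14); (-9, -18) → (-8, -22); (27, 30) → (28, 26)

image vertices: (28, 2), (1, 14), (-8, -22), (28, 26)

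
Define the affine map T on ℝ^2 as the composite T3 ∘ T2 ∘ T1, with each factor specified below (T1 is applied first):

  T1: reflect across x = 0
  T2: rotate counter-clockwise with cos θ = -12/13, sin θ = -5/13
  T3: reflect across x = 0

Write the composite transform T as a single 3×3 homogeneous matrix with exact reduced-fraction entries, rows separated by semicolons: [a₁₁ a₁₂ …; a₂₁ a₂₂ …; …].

T1 = [-1 0 0; 0 1 0; 0 0 1]
T2·T1 = [12/13 5/13 0; 5/13 -12/13 0; 0 0 1]
T3·…·T1 = [-12/13 -5/13 0; 5/13 -12/13 0; 0 0 1]

T = [-12/13 -5/13 0; 5/13 -12/13 0; 0 0 1]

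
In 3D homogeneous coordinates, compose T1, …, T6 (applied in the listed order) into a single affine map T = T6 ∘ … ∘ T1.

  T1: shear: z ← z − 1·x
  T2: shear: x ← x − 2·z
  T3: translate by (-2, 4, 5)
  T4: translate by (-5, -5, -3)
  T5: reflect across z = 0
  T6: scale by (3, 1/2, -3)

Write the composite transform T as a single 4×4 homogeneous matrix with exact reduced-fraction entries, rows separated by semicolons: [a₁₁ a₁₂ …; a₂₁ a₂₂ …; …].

T = [9 0 -6 -21; 0 1/2 0 -1/2; -3 0 3 6; 0 0 0 1]

T1 = [1 0 0 0; 0 1 0 0; -1 0 1 0; 0 0 0 1]
T2·T1 = [3 0 -2 0; 0 1 0 0; -1 0 1 0; 0 0 0 1]
T3·…·T1 = [3 0 -2 -2; 0 1 0 4; -1 0 1 5; 0 0 0 1]
T4·…·T1 = [3 0 -2 -7; 0 1 0 -1; -1 0 1 2; 0 0 0 1]
T5·…·T1 = [3 0 -2 -7; 0 1 0 -1; 1 0 -1 -2; 0 0 0 1]
T6·…·T1 = [9 0 -6 -21; 0 1/2 0 -1/2; -3 0 3 6; 0 0 0 1]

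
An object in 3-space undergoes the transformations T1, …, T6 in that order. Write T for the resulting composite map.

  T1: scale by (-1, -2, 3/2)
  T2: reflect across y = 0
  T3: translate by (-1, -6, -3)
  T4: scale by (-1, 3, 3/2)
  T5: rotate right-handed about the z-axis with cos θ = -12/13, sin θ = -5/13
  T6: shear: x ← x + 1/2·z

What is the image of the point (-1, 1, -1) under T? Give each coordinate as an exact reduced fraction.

T1 scale by (-1, -2, 3/2): (-1, 1, -1) → (1, -2, -3/2)
T2 reflect across y = 0: (1, -2, -3/2) → (1, 2, -3/2)
T3 translate by (-1, -6, -3): (1, 2, -3/2) → (0, -4, -9/2)
T4 scale by (-1, 3, 3/2): (0, -4, -9/2) → (0, -12, -27/4)
T5 rotate right-handed about the z-axis with cos θ = -12/13, sin θ = -5/13: (0, -12, -27/4) → (-60/13, 144/13, -27/4)
T6 shear: x ← x + 1/2·z: (-60/13, 144/13, -27/4) → (-831/104, 144/13, -27/4)

T(p) = (-831/104, 144/13, -27/4)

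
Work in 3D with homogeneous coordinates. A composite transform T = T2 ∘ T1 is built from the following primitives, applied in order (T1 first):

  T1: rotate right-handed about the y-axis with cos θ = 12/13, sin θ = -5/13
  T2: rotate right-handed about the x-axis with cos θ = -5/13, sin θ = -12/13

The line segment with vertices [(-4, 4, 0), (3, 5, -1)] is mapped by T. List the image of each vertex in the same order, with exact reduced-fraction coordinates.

image vertices: (-48/13, -500/169, -524/169), (41/13, -289/169, -795/169)

T1 rotate right-handed about the y-axis with cos θ = 12/13, sin θ = -5/13: (-4, 4, 0) → (-48/13, 4, -20/13); (3, 5, -1) → (41/13, 5, 3/13)
T2 rotate right-handed about the x-axis with cos θ = -5/13, sin θ = -12/13: (-48/13, 4, -20/13) → (-48/13, -500/169, -524/169); (41/13, 5, 3/13) → (41/13, -289/169, -795/169)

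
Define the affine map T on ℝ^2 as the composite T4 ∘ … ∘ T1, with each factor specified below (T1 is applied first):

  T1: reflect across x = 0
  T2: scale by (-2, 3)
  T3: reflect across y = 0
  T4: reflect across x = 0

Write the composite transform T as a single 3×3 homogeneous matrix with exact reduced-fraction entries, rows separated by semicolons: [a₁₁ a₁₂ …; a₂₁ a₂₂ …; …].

T = [-2 0 0; 0 -3 0; 0 0 1]

T1 = [-1 0 0; 0 1 0; 0 0 1]
T2·T1 = [2 0 0; 0 3 0; 0 0 1]
T3·…·T1 = [2 0 0; 0 -3 0; 0 0 1]
T4·…·T1 = [-2 0 0; 0 -3 0; 0 0 1]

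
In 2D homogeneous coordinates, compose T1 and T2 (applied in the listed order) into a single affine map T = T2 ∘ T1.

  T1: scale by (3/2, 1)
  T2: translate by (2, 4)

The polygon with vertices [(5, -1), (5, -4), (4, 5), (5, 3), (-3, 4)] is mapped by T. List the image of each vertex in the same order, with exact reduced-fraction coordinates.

image vertices: (19/2, 3), (19/2, 0), (8, 9), (19/2, 7), (-5/2, 8)

T1 scale by (3/2, 1): (5, -1) → (15/2, -1); (5, -4) → (15/2, -4); (4, 5) → (6, 5); (5, 3) → (15/2, 3); (-3, 4) → (-9/2, 4)
T2 translate by (2, 4): (15/2, -1) → (19/2, 3); (15/2, -4) → (19/2, 0); (6, 5) → (8, 9); (15/2, 3) → (19/2, 7); (-9/2, 4) → (-5/2, 8)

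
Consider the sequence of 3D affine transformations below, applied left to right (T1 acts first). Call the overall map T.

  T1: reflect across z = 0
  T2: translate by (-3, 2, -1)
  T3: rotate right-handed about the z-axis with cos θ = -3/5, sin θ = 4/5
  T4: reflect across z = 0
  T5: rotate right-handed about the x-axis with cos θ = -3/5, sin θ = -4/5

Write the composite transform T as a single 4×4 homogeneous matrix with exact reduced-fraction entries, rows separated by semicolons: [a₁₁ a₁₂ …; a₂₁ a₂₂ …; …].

T = [-3/5 -4/5 0 1/5; -12/25 9/25 4/5 74/25; -16/25 12/25 -3/5 57/25; 0 0 0 1]

T1 = [1 0 0 0; 0 1 0 0; 0 0 -1 0; 0 0 0 1]
T2·T1 = [1 0 0 -3; 0 1 0 2; 0 0 -1 -1; 0 0 0 1]
T3·…·T1 = [-3/5 -4/5 0 1/5; 4/5 -3/5 0 -18/5; 0 0 -1 -1; 0 0 0 1]
T4·…·T1 = [-3/5 -4/5 0 1/5; 4/5 -3/5 0 -18/5; 0 0 1 1; 0 0 0 1]
T5·…·T1 = [-3/5 -4/5 0 1/5; -12/25 9/25 4/5 74/25; -16/25 12/25 -3/5 57/25; 0 0 0 1]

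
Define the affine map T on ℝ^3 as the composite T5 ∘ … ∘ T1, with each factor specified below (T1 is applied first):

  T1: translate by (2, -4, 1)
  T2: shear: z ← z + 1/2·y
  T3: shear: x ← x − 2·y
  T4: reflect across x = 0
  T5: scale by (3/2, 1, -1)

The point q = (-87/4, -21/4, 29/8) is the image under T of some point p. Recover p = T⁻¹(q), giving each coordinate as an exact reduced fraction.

p = (2, -5/4, -2)

T1 = [1 0 0 2; 0 1 0 -4; 0 0 1 1; 0 0 0 1]
T2·T1 = [1 0 0 2; 0 1 0 -4; 0 1/2 1 -1; 0 0 0 1]
T3·…·T1 = [1 -2 0 10; 0 1 0 -4; 0 1/2 1 -1; 0 0 0 1]
T4·…·T1 = [-1 2 0 -10; 0 1 0 -4; 0 1/2 1 -1; 0 0 0 1]
T5·…·T1 = [-3/2 3 0 -15; 0 1 0 -4; 0 -1/2 -1 1; 0 0 0 1]
det M = 3/2; M⁻¹ = [-2/3 2 0 -2; 0 1 0 4; 0 -1/2 -1 -1; 0 0 0 1]
M⁻¹ · (-87/4, -21/4, 29/8)ᵀ = (2, -5/4, -2)ᵀ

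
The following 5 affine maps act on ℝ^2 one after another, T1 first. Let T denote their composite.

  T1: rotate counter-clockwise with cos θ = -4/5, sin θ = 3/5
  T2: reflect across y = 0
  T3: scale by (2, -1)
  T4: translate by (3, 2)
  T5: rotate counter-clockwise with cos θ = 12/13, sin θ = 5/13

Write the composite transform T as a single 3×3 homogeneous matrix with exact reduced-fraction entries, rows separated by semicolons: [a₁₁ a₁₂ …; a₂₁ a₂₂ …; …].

T = [-111/65 -4/5 2; -4/65 -6/5 3; 0 0 1]

T1 = [-4/5 -3/5 0; 3/5 -4/5 0; 0 0 1]
T2·T1 = [-4/5 -3/5 0; -3/5 4/5 0; 0 0 1]
T3·…·T1 = [-8/5 -6/5 0; 3/5 -4/5 0; 0 0 1]
T4·…·T1 = [-8/5 -6/5 3; 3/5 -4/5 2; 0 0 1]
T5·…·T1 = [-111/65 -4/5 2; -4/65 -6/5 3; 0 0 1]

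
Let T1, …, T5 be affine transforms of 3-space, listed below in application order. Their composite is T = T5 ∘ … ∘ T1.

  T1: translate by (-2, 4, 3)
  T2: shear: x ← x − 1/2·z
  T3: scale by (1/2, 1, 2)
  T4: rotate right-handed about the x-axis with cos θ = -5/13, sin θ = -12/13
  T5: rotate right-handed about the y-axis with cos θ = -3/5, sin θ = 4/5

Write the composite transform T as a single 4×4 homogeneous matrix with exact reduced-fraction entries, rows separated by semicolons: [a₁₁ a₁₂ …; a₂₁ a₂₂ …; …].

T = [-3/10 -48/65 -121/260 -15/4; 0 -5/13 24/13 4; -2/5 36/65 43/65 5; 0 0 0 1]

T1 = [1 0 0 -2; 0 1 0 4; 0 0 1 3; 0 0 0 1]
T2·T1 = [1 0 -1/2 -7/2; 0 1 0 4; 0 0 1 3; 0 0 0 1]
T3·…·T1 = [1/2 0 -1/4 -7/4; 0 1 0 4; 0 0 2 6; 0 0 0 1]
T4·…·T1 = [1/2 0 -1/4 -7/4; 0 -5/13 24/13 4; 0 -12/13 -10/13 -6; 0 0 0 1]
T5·…·T1 = [-3/10 -48/65 -121/260 -15/4; 0 -5/13 24/13 4; -2/5 36/65 43/65 5; 0 0 0 1]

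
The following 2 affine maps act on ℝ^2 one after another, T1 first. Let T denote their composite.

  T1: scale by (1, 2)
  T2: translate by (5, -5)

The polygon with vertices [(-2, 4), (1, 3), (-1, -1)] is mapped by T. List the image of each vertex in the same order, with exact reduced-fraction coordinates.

T1 scale by (1, 2): (-2, 4) → (-2, 8); (1, 3) → (1, 6); (-1, -1) → (-1, -2)
T2 translate by (5, -5): (-2, 8) → (3, 3); (1, 6) → (6, 1); (-1, -2) → (4, -7)

image vertices: (3, 3), (6, 1), (4, -7)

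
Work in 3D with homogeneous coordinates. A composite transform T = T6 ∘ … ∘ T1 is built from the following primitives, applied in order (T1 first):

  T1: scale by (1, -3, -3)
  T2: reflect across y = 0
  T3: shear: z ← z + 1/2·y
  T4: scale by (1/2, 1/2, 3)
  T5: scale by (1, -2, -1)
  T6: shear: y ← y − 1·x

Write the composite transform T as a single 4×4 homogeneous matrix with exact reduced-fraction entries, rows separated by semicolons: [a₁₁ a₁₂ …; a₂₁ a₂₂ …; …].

T1 = [1 0 0 0; 0 -3 0 0; 0 0 -3 0; 0 0 0 1]
T2·T1 = [1 0 0 0; 0 3 0 0; 0 0 -3 0; 0 0 0 1]
T3·…·T1 = [1 0 0 0; 0 3 0 0; 0 3/2 -3 0; 0 0 0 1]
T4·…·T1 = [1/2 0 0 0; 0 3/2 0 0; 0 9/2 -9 0; 0 0 0 1]
T5·…·T1 = [1/2 0 0 0; 0 -3 0 0; 0 -9/2 9 0; 0 0 0 1]
T6·…·T1 = [1/2 0 0 0; -1/2 -3 0 0; 0 -9/2 9 0; 0 0 0 1]

T = [1/2 0 0 0; -1/2 -3 0 0; 0 -9/2 9 0; 0 0 0 1]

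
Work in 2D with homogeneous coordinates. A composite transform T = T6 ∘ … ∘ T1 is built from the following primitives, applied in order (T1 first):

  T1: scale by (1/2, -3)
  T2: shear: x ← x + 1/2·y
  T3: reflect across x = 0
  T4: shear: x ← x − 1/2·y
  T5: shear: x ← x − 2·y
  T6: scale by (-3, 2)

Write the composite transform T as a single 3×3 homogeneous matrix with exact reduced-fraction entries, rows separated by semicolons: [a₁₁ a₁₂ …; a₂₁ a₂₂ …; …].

T = [3/2 -27 0; 0 -6 0; 0 0 1]

T1 = [1/2 0 0; 0 -3 0; 0 0 1]
T2·T1 = [1/2 -3/2 0; 0 -3 0; 0 0 1]
T3·…·T1 = [-1/2 3/2 0; 0 -3 0; 0 0 1]
T4·…·T1 = [-1/2 3 0; 0 -3 0; 0 0 1]
T5·…·T1 = [-1/2 9 0; 0 -3 0; 0 0 1]
T6·…·T1 = [3/2 -27 0; 0 -6 0; 0 0 1]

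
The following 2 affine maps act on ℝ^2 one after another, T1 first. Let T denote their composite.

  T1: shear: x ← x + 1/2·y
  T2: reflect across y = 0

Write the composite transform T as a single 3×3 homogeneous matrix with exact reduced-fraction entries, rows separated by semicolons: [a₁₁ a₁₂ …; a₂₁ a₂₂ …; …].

T1 = [1 1/2 0; 0 1 0; 0 0 1]
T2·T1 = [1 1/2 0; 0 -1 0; 0 0 1]

T = [1 1/2 0; 0 -1 0; 0 0 1]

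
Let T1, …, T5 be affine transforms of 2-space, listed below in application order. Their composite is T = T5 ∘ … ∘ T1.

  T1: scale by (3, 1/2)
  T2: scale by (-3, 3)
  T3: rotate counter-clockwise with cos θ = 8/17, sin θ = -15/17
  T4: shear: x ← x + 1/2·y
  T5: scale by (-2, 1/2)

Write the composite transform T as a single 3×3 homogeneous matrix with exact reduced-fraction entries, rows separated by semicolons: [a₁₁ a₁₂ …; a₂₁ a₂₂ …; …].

T = [9/17 -57/17 0; 135/34 6/17 0; 0 0 1]

T1 = [3 0 0; 0 1/2 0; 0 0 1]
T2·T1 = [-9 0 0; 0 3/2 0; 0 0 1]
T3·…·T1 = [-72/17 45/34 0; 135/17 12/17 0; 0 0 1]
T4·…·T1 = [-9/34 57/34 0; 135/17 12/17 0; 0 0 1]
T5·…·T1 = [9/17 -57/17 0; 135/34 6/17 0; 0 0 1]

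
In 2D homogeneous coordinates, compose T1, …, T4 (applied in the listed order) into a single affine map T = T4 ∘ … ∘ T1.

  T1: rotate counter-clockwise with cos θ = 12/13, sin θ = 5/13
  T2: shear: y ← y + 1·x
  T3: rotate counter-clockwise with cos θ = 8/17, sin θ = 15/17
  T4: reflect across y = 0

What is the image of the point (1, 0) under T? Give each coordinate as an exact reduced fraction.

T1 rotate counter-clockwise with cos θ = 12/13, sin θ = 5/13: (1, 0) → (12/13, 5/13)
T2 shear: y ← y + 1·x: (12/13, 5/13) → (12/13, 17/13)
T3 rotate counter-clockwise with cos θ = 8/17, sin θ = 15/17: (12/13, 17/13) → (-159/221, 316/221)
T4 reflect across y = 0: (-159/221, 316/221) → (-159/221, -316/221)

T(p) = (-159/221, -316/221)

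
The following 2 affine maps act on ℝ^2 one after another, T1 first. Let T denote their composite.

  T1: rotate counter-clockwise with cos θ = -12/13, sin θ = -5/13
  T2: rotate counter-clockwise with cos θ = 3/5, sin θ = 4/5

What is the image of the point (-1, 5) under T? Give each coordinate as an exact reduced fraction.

T1 rotate counter-clockwise with cos θ = -12/13, sin θ = -5/13: (-1, 5) → (37/13, -55/13)
T2 rotate counter-clockwise with cos θ = 3/5, sin θ = 4/5: (37/13, -55/13) → (331/65, -17/65)

T(p) = (331/65, -17/65)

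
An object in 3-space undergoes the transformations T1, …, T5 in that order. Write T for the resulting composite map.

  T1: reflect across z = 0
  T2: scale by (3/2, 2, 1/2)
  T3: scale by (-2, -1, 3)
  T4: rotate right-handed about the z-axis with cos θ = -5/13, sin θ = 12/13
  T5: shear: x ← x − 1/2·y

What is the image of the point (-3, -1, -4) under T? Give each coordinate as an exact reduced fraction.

T1 reflect across z = 0: (-3, -1, -4) → (-3, -1, 4)
T2 scale by (3/2, 2, 1/2): (-3, -1, 4) → (-9/2, -2, 2)
T3 scale by (-2, -1, 3): (-9/2, -2, 2) → (9, 2, 6)
T4 rotate right-handed about the z-axis with cos θ = -5/13, sin θ = 12/13: (9, 2, 6) → (-69/13, 98/13, 6)
T5 shear: x ← x − 1/2·y: (-69/13, 98/13, 6) → (-118/13, 98/13, 6)

T(p) = (-118/13, 98/13, 6)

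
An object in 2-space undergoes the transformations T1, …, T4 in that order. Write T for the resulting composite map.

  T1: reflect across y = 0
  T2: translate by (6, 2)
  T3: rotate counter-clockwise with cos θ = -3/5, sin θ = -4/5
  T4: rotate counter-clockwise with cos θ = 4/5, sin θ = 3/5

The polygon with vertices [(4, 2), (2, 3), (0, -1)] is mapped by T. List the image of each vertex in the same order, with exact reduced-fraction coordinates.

T1 reflect across y = 0: (4, 2) → (4, -2); (2, 3) → (2, -3); (0, -1) → (0, 1)
T2 translate by (6, 2): (4, -2) → (10, 0); (2, -3) → (8, -1); (0, 1) → (6, 3)
T3 rotate counter-clockwise with cos θ = -3/5, sin θ = -4/5: (10, 0) → (-6, -8); (8, -1) → (-28/5, -29/5); (6, 3) → (-6/5, -33/5)
T4 rotate counter-clockwise with cos θ = 4/5, sin θ = 3/5: (-6, -8) → (0, -10); (-28/5, -29/5) → (-1, -8); (-6/5, -33/5) → (3, -6)

image vertices: (0, -10), (-1, -8), (3, -6)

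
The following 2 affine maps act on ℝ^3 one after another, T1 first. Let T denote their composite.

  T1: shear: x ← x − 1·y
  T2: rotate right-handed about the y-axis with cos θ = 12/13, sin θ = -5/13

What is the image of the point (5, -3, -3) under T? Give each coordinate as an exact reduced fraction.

T(p) = (111/13, -3, 4/13)

T1 shear: x ← x − 1·y: (5, -3, -3) → (8, -3, -3)
T2 rotate right-handed about the y-axis with cos θ = 12/13, sin θ = -5/13: (8, -3, -3) → (111/13, -3, 4/13)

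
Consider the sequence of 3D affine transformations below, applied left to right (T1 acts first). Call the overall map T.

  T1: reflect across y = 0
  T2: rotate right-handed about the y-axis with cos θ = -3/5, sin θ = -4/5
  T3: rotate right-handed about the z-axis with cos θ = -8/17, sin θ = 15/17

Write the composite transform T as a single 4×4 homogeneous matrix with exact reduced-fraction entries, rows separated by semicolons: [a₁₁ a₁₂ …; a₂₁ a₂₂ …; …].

T = [24/85 15/17 32/85 0; -9/17 8/17 -12/17 0; 4/5 0 -3/5 0; 0 0 0 1]

T1 = [1 0 0 0; 0 -1 0 0; 0 0 1 0; 0 0 0 1]
T2·T1 = [-3/5 0 -4/5 0; 0 -1 0 0; 4/5 0 -3/5 0; 0 0 0 1]
T3·…·T1 = [24/85 15/17 32/85 0; -9/17 8/17 -12/17 0; 4/5 0 -3/5 0; 0 0 0 1]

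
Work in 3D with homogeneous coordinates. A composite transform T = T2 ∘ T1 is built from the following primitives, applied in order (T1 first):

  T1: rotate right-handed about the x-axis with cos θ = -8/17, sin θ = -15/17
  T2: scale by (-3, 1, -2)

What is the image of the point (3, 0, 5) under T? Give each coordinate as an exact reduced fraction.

T1 rotate right-handed about the x-axis with cos θ = -8/17, sin θ = -15/17: (3, 0, 5) → (3, 75/17, -40/17)
T2 scale by (-3, 1, -2): (3, 75/17, -40/17) → (-9, 75/17, 80/17)

T(p) = (-9, 75/17, 80/17)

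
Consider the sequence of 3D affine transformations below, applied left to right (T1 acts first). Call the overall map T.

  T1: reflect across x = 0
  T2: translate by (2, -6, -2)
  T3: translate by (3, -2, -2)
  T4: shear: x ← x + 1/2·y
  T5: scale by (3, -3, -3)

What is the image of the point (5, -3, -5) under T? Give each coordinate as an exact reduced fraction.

T(p) = (-33/2, 33, 27)

T1 reflect across x = 0: (5, -3, -5) → (-5, -3, -5)
T2 translate by (2, -6, -2): (-5, -3, -5) → (-3, -9, -7)
T3 translate by (3, -2, -2): (-3, -9, -7) → (0, -11, -9)
T4 shear: x ← x + 1/2·y: (0, -11, -9) → (-11/2, -11, -9)
T5 scale by (3, -3, -3): (-11/2, -11, -9) → (-33/2, 33, 27)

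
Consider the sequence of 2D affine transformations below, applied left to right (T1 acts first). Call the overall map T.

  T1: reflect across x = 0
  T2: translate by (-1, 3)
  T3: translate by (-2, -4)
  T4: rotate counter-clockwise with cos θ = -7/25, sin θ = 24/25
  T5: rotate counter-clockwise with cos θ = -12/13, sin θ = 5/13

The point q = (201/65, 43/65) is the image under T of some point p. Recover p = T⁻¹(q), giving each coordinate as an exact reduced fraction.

T1 = [-1 0 0; 0 1 0; 0 0 1]
T2·T1 = [-1 0 -1; 0 1 3; 0 0 1]
T3·…·T1 = [-1 0 -3; 0 1 -1; 0 0 1]
T4·…·T1 = [7/25 -24/25 9/5; -24/25 -7/25 -13/5; 0 0 1]
T5·…·T1 = [36/325 323/325 -43/65; 323/325 -36/325 201/65; 0 0 1]
det M = -1; M⁻¹ = [36/325 323/325 -3; 323/325 -36/325 1; 0 0 1]
M⁻¹ · (201/65, 43/65)ᵀ = (-2, 4)ᵀ

p = (-2, 4)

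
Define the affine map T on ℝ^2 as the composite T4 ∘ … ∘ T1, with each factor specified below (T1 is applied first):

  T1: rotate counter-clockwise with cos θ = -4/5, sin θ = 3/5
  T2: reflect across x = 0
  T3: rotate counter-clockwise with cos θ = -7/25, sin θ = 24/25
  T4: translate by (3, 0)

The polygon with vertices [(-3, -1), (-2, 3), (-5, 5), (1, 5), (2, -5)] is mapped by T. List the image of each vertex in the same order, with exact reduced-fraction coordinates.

T1 rotate counter-clockwise with cos θ = -4/5, sin θ = 3/5: (-3, -1) → (3, -1); (-2, 3) → (-1/5, -18/5); (-5, 5) → (1, -7); (1, 5) → (-19/5, -17/5); (2, -5) → (7/5, 26/5)
T2 reflect across x = 0: (3, -1) → (-3, -1); (-1/5, -18/5) → (1/5, -18/5); (1, -7) → (-1, -7); (-19/5, -17/5) → (19/5, -17/5); (7/5, 26/5) → (-7/5, 26/5)
T3 rotate counter-clockwise with cos θ = -7/25, sin θ = 24/25: (-3, -1) → (9/5, -13/5); (1/5, -18/5) → (17/5, 6/5); (-1, -7) → (7, 1); (19/5, -17/5) → (11/5, 23/5); (-7/5, 26/5) → (-23/5, -14/5)
T4 translate by (3, 0): (9/5, -13/5) → (24/5, -13/5); (17/5, 6/5) → (32/5, 6/5); (7, 1) → (10, 1); (11/5, 23/5) → (26/5, 23/5); (-23/5, -14/5) → (-8/5, -14/5)

image vertices: (24/5, -13/5), (32/5, 6/5), (10, 1), (26/5, 23/5), (-8/5, -14/5)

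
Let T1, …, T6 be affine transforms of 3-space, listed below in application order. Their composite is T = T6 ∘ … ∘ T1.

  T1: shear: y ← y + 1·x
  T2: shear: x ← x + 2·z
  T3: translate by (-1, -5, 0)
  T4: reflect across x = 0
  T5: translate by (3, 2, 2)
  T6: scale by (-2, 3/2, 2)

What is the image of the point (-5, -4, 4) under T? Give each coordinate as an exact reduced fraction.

T(p) = (-2, -18, 12)

T1 shear: y ← y + 1·x: (-5, -4, 4) → (-5, -9, 4)
T2 shear: x ← x + 2·z: (-5, -9, 4) → (3, -9, 4)
T3 translate by (-1, -5, 0): (3, -9, 4) → (2, -14, 4)
T4 reflect across x = 0: (2, -14, 4) → (-2, -14, 4)
T5 translate by (3, 2, 2): (-2, -14, 4) → (1, -12, 6)
T6 scale by (-2, 3/2, 2): (1, -12, 6) → (-2, -18, 12)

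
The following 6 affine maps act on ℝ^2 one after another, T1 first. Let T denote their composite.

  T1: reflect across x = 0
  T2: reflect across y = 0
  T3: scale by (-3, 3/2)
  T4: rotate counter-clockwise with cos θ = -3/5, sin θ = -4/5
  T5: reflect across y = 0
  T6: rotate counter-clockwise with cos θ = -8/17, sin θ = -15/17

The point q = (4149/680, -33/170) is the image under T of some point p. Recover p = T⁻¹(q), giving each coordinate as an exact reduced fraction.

p = (2, -3/4)

T1 = [-1 0 0; 0 1 0; 0 0 1]
T2·T1 = [-1 0 0; 0 -1 0; 0 0 1]
T3·…·T1 = [3 0 0; 0 -3/2 0; 0 0 1]
T4·…·T1 = [-9/5 -6/5 0; -12/5 9/10 0; 0 0 1]
T5·…·T1 = [-9/5 -6/5 0; 12/5 -9/10 0; 0 0 1]
T6·…·T1 = [252/85 -39/170 0; 39/85 126/85 0; 0 0 1]
det M = 9/2; M⁻¹ = [28/85 13/255 0; -26/255 56/85 0; 0 0 1]
M⁻¹ · (4149/680, -33/170)ᵀ = (2, -3/4)ᵀ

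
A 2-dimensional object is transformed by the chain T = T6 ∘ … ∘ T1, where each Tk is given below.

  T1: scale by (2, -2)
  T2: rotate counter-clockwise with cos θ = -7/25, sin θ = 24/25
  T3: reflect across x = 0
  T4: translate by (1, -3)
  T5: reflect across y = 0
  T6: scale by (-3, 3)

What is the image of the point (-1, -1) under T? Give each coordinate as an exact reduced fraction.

T1 scale by (2, -2): (-1, -1) → (-2, 2)
T2 rotate counter-clockwise with cos θ = -7/25, sin θ = 24/25: (-2, 2) → (-34/25, -62/25)
T3 reflect across x = 0: (-34/25, -62/25) → (34/25, -62/25)
T4 translate by (1, -3): (34/25, -62/25) → (59/25, -137/25)
T5 reflect across y = 0: (59/25, -137/25) → (59/25, 137/25)
T6 scale by (-3, 3): (59/25, 137/25) → (-177/25, 411/25)

T(p) = (-177/25, 411/25)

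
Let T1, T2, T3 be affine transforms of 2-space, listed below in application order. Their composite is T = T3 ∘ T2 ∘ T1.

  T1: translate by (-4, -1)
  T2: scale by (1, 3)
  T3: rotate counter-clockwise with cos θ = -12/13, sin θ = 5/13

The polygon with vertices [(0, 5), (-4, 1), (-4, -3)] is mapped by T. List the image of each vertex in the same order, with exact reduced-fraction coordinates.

image vertices: (-12/13, -164/13), (96/13, -40/13), (12, 8)

T1 translate by (-4, -1): (0, 5) → (-4, 4); (-4, 1) → (-8, 0); (-4, -3) → (-8, -4)
T2 scale by (1, 3): (-4, 4) → (-4, 12); (-8, 0) → (-8, 0); (-8, -4) → (-8, -12)
T3 rotate counter-clockwise with cos θ = -12/13, sin θ = 5/13: (-4, 12) → (-12/13, -164/13); (-8, 0) → (96/13, -40/13); (-8, -12) → (12, 8)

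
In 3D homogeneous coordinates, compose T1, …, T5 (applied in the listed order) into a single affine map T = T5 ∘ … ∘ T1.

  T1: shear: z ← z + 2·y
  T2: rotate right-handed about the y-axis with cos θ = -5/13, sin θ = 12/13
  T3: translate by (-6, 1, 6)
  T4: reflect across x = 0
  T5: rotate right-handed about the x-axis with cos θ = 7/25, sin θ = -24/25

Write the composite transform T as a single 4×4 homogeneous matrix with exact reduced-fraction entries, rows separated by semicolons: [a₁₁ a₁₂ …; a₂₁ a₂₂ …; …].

T1 = [1 0 0 0; 0 1 0 0; 0 2 1 0; 0 0 0 1]
T2·T1 = [-5/13 24/13 12/13 0; 0 1 0 0; -12/13 -10/13 -5/13 0; 0 0 0 1]
T3·…·T1 = [-5/13 24/13 12/13 -6; 0 1 0 1; -12/13 -10/13 -5/13 6; 0 0 0 1]
T4·…·T1 = [5/13 -24/13 -12/13 6; 0 1 0 1; -12/13 -10/13 -5/13 6; 0 0 0 1]
T5·…·T1 = [5/13 -24/13 -12/13 6; -288/325 -149/325 -24/65 151/25; -84/325 -382/325 -7/65 18/25; 0 0 0 1]

T = [5/13 -24/13 -12/13 6; -288/325 -149/325 -24/65 151/25; -84/325 -382/325 -7/65 18/25; 0 0 0 1]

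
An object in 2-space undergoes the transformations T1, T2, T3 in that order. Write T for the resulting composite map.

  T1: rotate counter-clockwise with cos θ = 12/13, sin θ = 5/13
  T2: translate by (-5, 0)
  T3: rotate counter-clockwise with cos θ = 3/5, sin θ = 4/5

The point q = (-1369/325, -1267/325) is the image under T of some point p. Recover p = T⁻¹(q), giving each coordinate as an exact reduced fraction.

T1 = [12/13 -5/13 0; 5/13 12/13 0; 0 0 1]
T2·T1 = [12/13 -5/13 -5; 5/13 12/13 0; 0 0 1]
T3·…·T1 = [16/65 -63/65 -3; 63/65 16/65 -4; 0 0 1]
det M = 1; M⁻¹ = [16/65 63/65 60/13; -63/65 16/65 -25/13; 0 0 1]
M⁻¹ · (-1369/325, -1267/325)ᵀ = (-1/5, 6/5)ᵀ

p = (-1/5, 6/5)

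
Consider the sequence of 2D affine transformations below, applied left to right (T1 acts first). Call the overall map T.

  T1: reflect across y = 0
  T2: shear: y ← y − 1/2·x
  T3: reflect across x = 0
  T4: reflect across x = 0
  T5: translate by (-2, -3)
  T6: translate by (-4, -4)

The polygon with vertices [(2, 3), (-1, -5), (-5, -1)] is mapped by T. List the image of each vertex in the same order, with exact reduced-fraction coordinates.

image vertices: (-4, -11), (-7, -3/2), (-11, -7/2)

T1 reflect across y = 0: (2, 3) → (2, -3); (-1, -5) → (-1, 5); (-5, -1) → (-5, 1)
T2 shear: y ← y − 1/2·x: (2, -3) → (2, -4); (-1, 5) → (-1, 11/2); (-5, 1) → (-5, 7/2)
T3 reflect across x = 0: (2, -4) → (-2, -4); (-1, 11/2) → (1, 11/2); (-5, 7/2) → (5, 7/2)
T4 reflect across x = 0: (-2, -4) → (2, -4); (1, 11/2) → (-1, 11/2); (5, 7/2) → (-5, 7/2)
T5 translate by (-2, -3): (2, -4) → (0, -7); (-1, 11/2) → (-3, 5/2); (-5, 7/2) → (-7, 1/2)
T6 translate by (-4, -4): (0, -7) → (-4, -11); (-3, 5/2) → (-7, -3/2); (-7, 1/2) → (-11, -7/2)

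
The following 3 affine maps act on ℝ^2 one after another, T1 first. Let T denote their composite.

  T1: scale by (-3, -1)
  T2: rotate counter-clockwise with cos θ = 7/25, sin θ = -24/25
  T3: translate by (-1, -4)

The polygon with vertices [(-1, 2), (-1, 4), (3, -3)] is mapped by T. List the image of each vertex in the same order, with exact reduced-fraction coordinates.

image vertices: (-52/25, -186/25), (-4, -8), (-16/25, 137/25)

T1 scale by (-3, -1): (-1, 2) → (3, -2); (-1, 4) → (3, -4); (3, -3) → (-9, 3)
T2 rotate counter-clockwise with cos θ = 7/25, sin θ = -24/25: (3, -2) → (-27/25, -86/25); (3, -4) → (-3, -4); (-9, 3) → (9/25, 237/25)
T3 translate by (-1, -4): (-27/25, -86/25) → (-52/25, -186/25); (-3, -4) → (-4, -8); (9/25, 237/25) → (-16/25, 137/25)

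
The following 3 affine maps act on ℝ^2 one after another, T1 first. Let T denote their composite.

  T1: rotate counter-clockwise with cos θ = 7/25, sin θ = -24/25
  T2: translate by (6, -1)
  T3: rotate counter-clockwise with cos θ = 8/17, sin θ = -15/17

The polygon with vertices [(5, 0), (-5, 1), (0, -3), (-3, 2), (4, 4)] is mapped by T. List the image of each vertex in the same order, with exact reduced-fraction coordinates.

image vertices: (-139/85, -787/85), (2642/425, -1269/425), (-66/425, -1538/425), (2331/425, -2167/425), (797/425, -4854/425)

T1 rotate counter-clockwise with cos θ = 7/25, sin θ = -24/25: (5, 0) → (7/5, -24/5); (-5, 1) → (-11/25, 127/25); (0, -3) → (-72/25, -21/25); (-3, 2) → (27/25, 86/25); (4, 4) → (124/25, -68/25)
T2 translate by (6, -1): (7/5, -24/5) → (37/5, -29/5); (-11/25, 127/25) → (139/25, 102/25); (-72/25, -21/25) → (78/25, -46/25); (27/25, 86/25) → (177/25, 61/25); (124/25, -68/25) → (274/25, -93/25)
T3 rotate counter-clockwise with cos θ = 8/17, sin θ = -15/17: (37/5, -29/5) → (-139/85, -787/85); (139/25, 102/25) → (2642/425, -1269/425); (78/25, -46/25) → (-66/425, -1538/425); (177/25, 61/25) → (2331/425, -2167/425); (274/25, -93/25) → (797/425, -4854/425)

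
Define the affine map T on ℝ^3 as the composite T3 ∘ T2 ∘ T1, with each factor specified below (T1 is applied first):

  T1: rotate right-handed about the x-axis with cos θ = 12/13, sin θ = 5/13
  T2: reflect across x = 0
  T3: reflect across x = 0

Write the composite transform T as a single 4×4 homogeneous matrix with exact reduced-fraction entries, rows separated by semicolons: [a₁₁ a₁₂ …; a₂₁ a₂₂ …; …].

T = [1 0 0 0; 0 12/13 -5/13 0; 0 5/13 12/13 0; 0 0 0 1]

T1 = [1 0 0 0; 0 12/13 -5/13 0; 0 5/13 12/13 0; 0 0 0 1]
T2·T1 = [-1 0 0 0; 0 12/13 -5/13 0; 0 5/13 12/13 0; 0 0 0 1]
T3·…·T1 = [1 0 0 0; 0 12/13 -5/13 0; 0 5/13 12/13 0; 0 0 0 1]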